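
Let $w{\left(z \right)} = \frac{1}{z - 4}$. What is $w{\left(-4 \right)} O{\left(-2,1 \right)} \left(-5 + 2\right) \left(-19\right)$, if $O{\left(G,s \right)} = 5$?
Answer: $- \frac{285}{8} \approx -35.625$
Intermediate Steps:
$w{\left(z \right)} = \frac{1}{-4 + z}$
$w{\left(-4 \right)} O{\left(-2,1 \right)} \left(-5 + 2\right) \left(-19\right) = \frac{5 \left(-5 + 2\right)}{-4 - 4} \left(-19\right) = \frac{5 \left(-3\right)}{-8} \left(-19\right) = \left(- \frac{1}{8}\right) \left(-15\right) \left(-19\right) = \frac{15}{8} \left(-19\right) = - \frac{285}{8}$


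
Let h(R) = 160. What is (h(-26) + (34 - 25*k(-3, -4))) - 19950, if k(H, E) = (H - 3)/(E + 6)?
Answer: -19681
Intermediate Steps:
k(H, E) = (-3 + H)/(6 + E)
(h(-26) + (34 - 25*k(-3, -4))) - 19950 = (160 + (34 - 25*(-3 - 3)/(6 - 4))) - 19950 = (160 + (34 - 25*(-6)/2)) - 19950 = (160 + (34 - 25*(-3))) - 19950 = (160 + (34 + 75)) - 19950 = (160 + 109) - 19950 = 269 - 19950 = -19681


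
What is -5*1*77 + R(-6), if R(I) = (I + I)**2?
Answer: -241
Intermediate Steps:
R(I) = 4*I**2 (R(I) = (2*I)**2 = 4*I**2)
-5*1*77 + R(-6) = -5*1*77 + 4*(-6)**2 = -5*77 + 4*36 = -385 + 144 = -241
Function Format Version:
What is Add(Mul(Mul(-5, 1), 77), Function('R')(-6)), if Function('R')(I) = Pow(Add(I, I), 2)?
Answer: -241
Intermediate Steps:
Function('R')(I) = Mul(4, Pow(I, 2)) (Function('R')(I) = Pow(Mul(2, I), 2) = Mul(4, Pow(I, 2)))
Add(Mul(Mul(-5, 1), 77), Function('R')(-6)) = Add(Mul(Mul(-5, 1), 77), Mul(4, Pow(-6, 2))) = Add(Mul(-5, 77), Mul(4, 36)) = Add(-385, 144) = -241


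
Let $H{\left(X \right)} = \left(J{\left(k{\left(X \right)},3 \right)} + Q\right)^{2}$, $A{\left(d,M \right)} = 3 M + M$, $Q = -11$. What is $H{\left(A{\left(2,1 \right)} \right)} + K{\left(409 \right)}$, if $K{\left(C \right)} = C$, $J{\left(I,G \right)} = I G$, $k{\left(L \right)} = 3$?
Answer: $413$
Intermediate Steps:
$A{\left(d,M \right)} = 4 M$
$J{\left(I,G \right)} = G I$
$H{\left(X \right)} = 4$ ($H{\left(X \right)} = \left(3 \cdot 3 - 11\right)^{2} = \left(9 - 11\right)^{2} = \left(-2\right)^{2} = 4$)
$H{\left(A{\left(2,1 \right)} \right)} + K{\left(409 \right)} = 4 + 409 = 413$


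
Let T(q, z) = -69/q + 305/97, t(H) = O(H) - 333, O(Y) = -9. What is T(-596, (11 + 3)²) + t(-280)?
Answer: -19583231/57812 ≈ -338.74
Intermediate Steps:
t(H) = -342 (t(H) = -9 - 333 = -342)
T(q, z) = 305/97 - 69/q (T(q, z) = -69/q + 305*(1/97) = -69/q + 305/97 = 305/97 - 69/q)
T(-596, (11 + 3)²) + t(-280) = (305/97 - 69/(-596)) - 342 = (305/97 - 69*(-1/596)) - 342 = (305/97 + 69/596) - 342 = 188473/57812 - 342 = -19583231/57812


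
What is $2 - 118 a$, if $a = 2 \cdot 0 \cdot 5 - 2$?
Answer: $238$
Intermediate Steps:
$a = -2$ ($a = 0 \cdot 5 - 2 = 0 - 2 = -2$)
$2 - 118 a = 2 - -236 = 2 + 236 = 238$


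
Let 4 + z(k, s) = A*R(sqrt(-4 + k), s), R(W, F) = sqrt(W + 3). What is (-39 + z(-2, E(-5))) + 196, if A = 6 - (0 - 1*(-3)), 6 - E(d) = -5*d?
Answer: 153 + 3*sqrt(3 + I*sqrt(6)) ≈ 158.56 + 1.982*I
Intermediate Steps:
E(d) = 6 + 5*d (E(d) = 6 - (-5)*d = 6 + 5*d)
R(W, F) = sqrt(3 + W)
A = 3 (A = 6 - (0 + 3) = 6 - 1*3 = 6 - 3 = 3)
z(k, s) = -4 + 3*sqrt(3 + sqrt(-4 + k))
(-39 + z(-2, E(-5))) + 196 = (-39 + (-4 + 3*sqrt(3 + sqrt(-4 - 2)))) + 196 = (-39 + (-4 + 3*sqrt(3 + sqrt(-6)))) + 196 = (-39 + (-4 + 3*sqrt(3 + I*sqrt(6)))) + 196 = (-43 + 3*sqrt(3 + I*sqrt(6))) + 196 = 153 + 3*sqrt(3 + I*sqrt(6))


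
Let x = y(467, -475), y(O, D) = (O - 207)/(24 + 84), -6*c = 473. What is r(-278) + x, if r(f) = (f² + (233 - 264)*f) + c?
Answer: 4634581/54 ≈ 85826.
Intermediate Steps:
c = -473/6 (c = -⅙*473 = -473/6 ≈ -78.833)
r(f) = -473/6 + f² - 31*f (r(f) = (f² + (233 - 264)*f) - 473/6 = (f² - 31*f) - 473/6 = -473/6 + f² - 31*f)
y(O, D) = -23/12 + O/108 (y(O, D) = (-207 + O)/108 = (-207 + O)*(1/108) = -23/12 + O/108)
x = 65/27 (x = -23/12 + (1/108)*467 = -23/12 + 467/108 = 65/27 ≈ 2.4074)
r(-278) + x = (-473/6 + (-278)² - 31*(-278)) + 65/27 = (-473/6 + 77284 + 8618) + 65/27 = 514939/6 + 65/27 = 4634581/54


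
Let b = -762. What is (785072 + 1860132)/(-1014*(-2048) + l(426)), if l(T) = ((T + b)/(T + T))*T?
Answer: 661301/519126 ≈ 1.2739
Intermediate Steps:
l(T) = -381 + T/2 (l(T) = ((T - 762)/(T + T))*T = ((-762 + T)/((2*T)))*T = ((-762 + T)*(1/(2*T)))*T = ((-762 + T)/(2*T))*T = -381 + T/2)
(785072 + 1860132)/(-1014*(-2048) + l(426)) = (785072 + 1860132)/(-1014*(-2048) + (-381 + (½)*426)) = 2645204/(2076672 + (-381 + 213)) = 2645204/(2076672 - 168) = 2645204/2076504 = 2645204*(1/2076504) = 661301/519126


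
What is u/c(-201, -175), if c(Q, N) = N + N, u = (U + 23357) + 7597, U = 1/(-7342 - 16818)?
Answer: -747848639/8456000 ≈ -88.440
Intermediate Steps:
U = -1/24160 (U = 1/(-24160) = -1/24160 ≈ -4.1391e-5)
u = 747848639/24160 (u = (-1/24160 + 23357) + 7597 = 564305119/24160 + 7597 = 747848639/24160 ≈ 30954.)
c(Q, N) = 2*N
u/c(-201, -175) = 747848639/(24160*((2*(-175)))) = (747848639/24160)/(-350) = (747848639/24160)*(-1/350) = -747848639/8456000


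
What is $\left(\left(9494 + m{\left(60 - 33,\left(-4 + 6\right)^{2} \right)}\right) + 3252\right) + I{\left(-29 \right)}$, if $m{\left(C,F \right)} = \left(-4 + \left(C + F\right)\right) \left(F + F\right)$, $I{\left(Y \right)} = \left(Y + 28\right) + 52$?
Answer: $13013$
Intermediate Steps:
$I{\left(Y \right)} = 80 + Y$ ($I{\left(Y \right)} = \left(28 + Y\right) + 52 = 80 + Y$)
$m{\left(C,F \right)} = 2 F \left(-4 + C + F\right)$ ($m{\left(C,F \right)} = \left(-4 + C + F\right) 2 F = 2 F \left(-4 + C + F\right)$)
$\left(\left(9494 + m{\left(60 - 33,\left(-4 + 6\right)^{2} \right)}\right) + 3252\right) + I{\left(-29 \right)} = \left(\left(9494 + 2 \left(-4 + 6\right)^{2} \left(-4 + \left(60 - 33\right) + \left(-4 + 6\right)^{2}\right)\right) + 3252\right) + \left(80 - 29\right) = \left(\left(9494 + 2 \cdot 2^{2} \left(-4 + \left(60 - 33\right) + 2^{2}\right)\right) + 3252\right) + 51 = \left(\left(9494 + 2 \cdot 4 \left(-4 + 27 + 4\right)\right) + 3252\right) + 51 = \left(\left(9494 + 2 \cdot 4 \cdot 27\right) + 3252\right) + 51 = \left(\left(9494 + 216\right) + 3252\right) + 51 = \left(9710 + 3252\right) + 51 = 12962 + 51 = 13013$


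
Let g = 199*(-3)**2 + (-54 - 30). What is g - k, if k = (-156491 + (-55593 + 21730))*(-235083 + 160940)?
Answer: -14113414915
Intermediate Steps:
k = 14113416622 (k = (-156491 - 33863)*(-74143) = -190354*(-74143) = 14113416622)
g = 1707 (g = 199*9 - 84 = 1791 - 84 = 1707)
g - k = 1707 - 1*14113416622 = 1707 - 14113416622 = -14113414915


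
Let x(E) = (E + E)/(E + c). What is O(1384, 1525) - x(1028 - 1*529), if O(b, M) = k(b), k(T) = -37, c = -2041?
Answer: -28028/771 ≈ -36.353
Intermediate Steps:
O(b, M) = -37
x(E) = 2*E/(-2041 + E) (x(E) = (E + E)/(E - 2041) = (2*E)/(-2041 + E) = 2*E/(-2041 + E))
O(1384, 1525) - x(1028 - 1*529) = -37 - 2*(1028 - 1*529)/(-2041 + (1028 - 1*529)) = -37 - 2*(1028 - 529)/(-2041 + (1028 - 529)) = -37 - 2*499/(-2041 + 499) = -37 - 2*499/(-1542) = -37 - 2*499*(-1)/1542 = -37 - 1*(-499/771) = -37 + 499/771 = -28028/771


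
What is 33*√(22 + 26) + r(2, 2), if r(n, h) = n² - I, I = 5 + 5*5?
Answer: -26 + 132*√3 ≈ 202.63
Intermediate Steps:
I = 30 (I = 5 + 25 = 30)
r(n, h) = -30 + n² (r(n, h) = n² - 1*30 = n² - 30 = -30 + n²)
33*√(22 + 26) + r(2, 2) = 33*√(22 + 26) + (-30 + 2²) = 33*√48 + (-30 + 4) = 33*(4*√3) - 26 = 132*√3 - 26 = -26 + 132*√3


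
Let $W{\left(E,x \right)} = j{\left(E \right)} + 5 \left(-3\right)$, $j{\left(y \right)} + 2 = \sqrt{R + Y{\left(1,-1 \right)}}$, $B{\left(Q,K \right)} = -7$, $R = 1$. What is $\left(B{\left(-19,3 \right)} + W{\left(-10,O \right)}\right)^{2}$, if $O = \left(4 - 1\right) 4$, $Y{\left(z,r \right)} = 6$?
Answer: $\left(24 - \sqrt{7}\right)^{2} \approx 456.0$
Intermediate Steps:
$j{\left(y \right)} = -2 + \sqrt{7}$ ($j{\left(y \right)} = -2 + \sqrt{1 + 6} = -2 + \sqrt{7}$)
$O = 12$ ($O = 3 \cdot 4 = 12$)
$W{\left(E,x \right)} = -17 + \sqrt{7}$ ($W{\left(E,x \right)} = \left(-2 + \sqrt{7}\right) + 5 \left(-3\right) = \left(-2 + \sqrt{7}\right) - 15 = -17 + \sqrt{7}$)
$\left(B{\left(-19,3 \right)} + W{\left(-10,O \right)}\right)^{2} = \left(-7 - \left(17 - \sqrt{7}\right)\right)^{2} = \left(-24 + \sqrt{7}\right)^{2}$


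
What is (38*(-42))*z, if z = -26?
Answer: 41496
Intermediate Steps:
(38*(-42))*z = (38*(-42))*(-26) = -1596*(-26) = 41496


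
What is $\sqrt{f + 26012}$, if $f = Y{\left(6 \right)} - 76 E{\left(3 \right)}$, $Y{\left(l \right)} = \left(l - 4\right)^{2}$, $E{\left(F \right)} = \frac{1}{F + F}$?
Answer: $\frac{\sqrt{234030}}{3} \approx 161.26$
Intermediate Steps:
$E{\left(F \right)} = \frac{1}{2 F}$
$Y{\left(l \right)} = \left(-4 + l\right)^{2}$
$f = - \frac{26}{3}$ ($f = \left(-4 + 6\right)^{2} - 76 \frac{1}{2 \cdot 3} = 2^{2} - 76 \cdot \frac{1}{2} \cdot \frac{1}{3} = 4 - \frac{38}{3} = - \frac{26}{3} \approx -8.6667$)
$\sqrt{f + 26012} = \sqrt{- \frac{26}{3} + 26012} = \sqrt{\frac{78010}{3}} = \frac{\sqrt{234030}}{3}$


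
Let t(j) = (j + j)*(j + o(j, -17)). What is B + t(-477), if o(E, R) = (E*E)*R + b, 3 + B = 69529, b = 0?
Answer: 3690589906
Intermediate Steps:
B = 69526 (B = -3 + 69529 = 69526)
o(E, R) = R*E² (o(E, R) = (E*E)*R + 0 = E²*R + 0 = R*E² + 0 = R*E²)
t(j) = 2*j*(j - 17*j²) (t(j) = (j + j)*(j - 17*j²) = (2*j)*(j - 17*j²) = 2*j*(j - 17*j²))
B + t(-477) = 69526 + (-477)²*(2 - 34*(-477)) = 69526 + 227529*(2 + 16218) = 69526 + 227529*16220 = 69526 + 3690520380 = 3690589906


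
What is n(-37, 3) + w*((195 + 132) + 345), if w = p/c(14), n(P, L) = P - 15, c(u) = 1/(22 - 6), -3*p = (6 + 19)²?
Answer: -2240052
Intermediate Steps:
p = -625/3 (p = -(6 + 19)²/3 = -⅓*25² = -⅓*625 = -625/3 ≈ -208.33)
c(u) = 1/16
n(P, L) = -15 + P
w = -10000/3 (w = -625/(3*1/16) = -625/3*16 = -10000/3 ≈ -3333.3)
n(-37, 3) + w*((195 + 132) + 345) = (-15 - 37) - 10000*((195 + 132) + 345)/3 = -52 - 10000*(327 + 345)/3 = -52 - 10000/3*672 = -52 - 2240000 = -2240052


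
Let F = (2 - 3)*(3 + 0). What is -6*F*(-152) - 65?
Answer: -2801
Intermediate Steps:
F = -3 (F = -1*3 = -3)
-6*F*(-152) - 65 = -6*(-3)*(-152) - 65 = 18*(-152) - 65 = -2736 - 65 = -2801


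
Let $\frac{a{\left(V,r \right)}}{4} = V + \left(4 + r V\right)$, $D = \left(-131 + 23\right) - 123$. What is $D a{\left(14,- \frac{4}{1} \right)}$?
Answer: $35112$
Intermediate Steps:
$D = -231$ ($D = -108 - 123 = -231$)
$a{\left(V,r \right)} = 16 + 4 V + 4 V r$ ($a{\left(V,r \right)} = 4 \left(V + \left(4 + r V\right)\right) = 4 \left(V + \left(4 + V r\right)\right) = 4 \left(4 + V + V r\right) = 16 + 4 V + 4 V r$)
$D a{\left(14,- \frac{4}{1} \right)} = - 231 \left(16 + 4 \cdot 14 + 4 \cdot 14 \left(- \frac{4}{1}\right)\right) = - 231 \left(16 + 56 + 4 \cdot 14 \left(\left(-4\right) 1\right)\right) = - 231 \left(16 + 56 + 4 \cdot 14 \left(-4\right)\right) = - 231 \left(16 + 56 - 224\right) = \left(-231\right) \left(-152\right) = 35112$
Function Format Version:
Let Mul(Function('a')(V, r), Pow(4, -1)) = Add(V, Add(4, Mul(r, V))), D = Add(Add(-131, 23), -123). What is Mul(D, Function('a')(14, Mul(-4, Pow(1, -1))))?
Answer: 35112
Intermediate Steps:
D = -231 (D = Add(-108, -123) = -231)
Function('a')(V, r) = Add(16, Mul(4, V), Mul(4, V, r)) (Function('a')(V, r) = Mul(4, Add(V, Add(4, Mul(r, V)))) = Mul(4, Add(V, Add(4, Mul(V, r)))) = Mul(4, Add(4, V, Mul(V, r))) = Add(16, Mul(4, V), Mul(4, V, r)))
Mul(D, Function('a')(14, Mul(-4, Pow(1, -1)))) = Mul(-231, Add(16, Mul(4, 14), Mul(4, 14, Mul(-4, Pow(1, -1))))) = Mul(-231, Add(16, 56, Mul(4, 14, Mul(-4, 1)))) = Mul(-231, Add(16, 56, Mul(4, 14, -4))) = Mul(-231, Add(16, 56, -224)) = Mul(-231, -152) = 35112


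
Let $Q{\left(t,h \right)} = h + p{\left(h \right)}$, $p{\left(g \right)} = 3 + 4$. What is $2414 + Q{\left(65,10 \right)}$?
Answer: $2431$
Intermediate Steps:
$p{\left(g \right)} = 7$
$Q{\left(t,h \right)} = 7 + h$ ($Q{\left(t,h \right)} = h + 7 = 7 + h$)
$2414 + Q{\left(65,10 \right)} = 2414 + \left(7 + 10\right) = 2414 + 17 = 2431$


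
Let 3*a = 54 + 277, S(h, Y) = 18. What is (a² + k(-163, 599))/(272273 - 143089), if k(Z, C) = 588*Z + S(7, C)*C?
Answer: -655997/1162656 ≈ -0.56422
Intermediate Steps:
a = 331/3 (a = (54 + 277)/3 = (⅓)*331 = 331/3 ≈ 110.33)
k(Z, C) = 18*C + 588*Z (k(Z, C) = 588*Z + 18*C = 18*C + 588*Z)
(a² + k(-163, 599))/(272273 - 143089) = ((331/3)² + (18*599 + 588*(-163)))/(272273 - 143089) = (109561/9 + (10782 - 95844))/129184 = (109561/9 - 85062)*(1/129184) = -655997/9*1/129184 = -655997/1162656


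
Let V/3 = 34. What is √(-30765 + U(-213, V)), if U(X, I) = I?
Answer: 3*I*√3407 ≈ 175.11*I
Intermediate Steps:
V = 102 (V = 3*34 = 102)
√(-30765 + U(-213, V)) = √(-30765 + 102) = √(-30663) = 3*I*√3407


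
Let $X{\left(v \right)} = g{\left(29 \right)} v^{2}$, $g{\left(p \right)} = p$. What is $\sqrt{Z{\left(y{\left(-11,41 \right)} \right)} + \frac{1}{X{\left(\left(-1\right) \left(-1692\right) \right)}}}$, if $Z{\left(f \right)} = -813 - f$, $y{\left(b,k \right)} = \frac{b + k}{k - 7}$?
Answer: $\frac{i \sqrt{566312552379907}}{834156} \approx 28.529 i$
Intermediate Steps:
$y{\left(b,k \right)} = \frac{b + k}{-7 + k}$
$X{\left(v \right)} = 29 v^{2}$
$\sqrt{Z{\left(y{\left(-11,41 \right)} \right)} + \frac{1}{X{\left(\left(-1\right) \left(-1692\right) \right)}}} = \sqrt{\left(-813 - \frac{-11 + 41}{-7 + 41}\right) + \frac{1}{29 \left(\left(-1\right) \left(-1692\right)\right)^{2}}} = \sqrt{\left(-813 - \frac{1}{34} \cdot 30\right) + \frac{1}{29 \cdot 1692^{2}}} = \sqrt{\left(-813 - \frac{1}{34} \cdot 30\right) + \frac{1}{29 \cdot 2862864}} = \sqrt{\left(-813 - \frac{15}{17}\right) + \frac{1}{83023056}} = \sqrt{- \frac{13836}{17} + \frac{1}{83023056}} = \sqrt{- \frac{1148707002799}{1411391952}} = \frac{i \sqrt{566312552379907}}{834156}$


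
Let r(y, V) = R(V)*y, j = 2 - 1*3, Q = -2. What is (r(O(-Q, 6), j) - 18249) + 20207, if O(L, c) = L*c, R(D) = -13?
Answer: 1802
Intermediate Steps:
j = -1 (j = 2 - 3 = -1)
r(y, V) = -13*y
(r(O(-Q, 6), j) - 18249) + 20207 = (-13*(-1*(-2))*6 - 18249) + 20207 = (-26*6 - 18249) + 20207 = (-13*12 - 18249) + 20207 = (-156 - 18249) + 20207 = -18405 + 20207 = 1802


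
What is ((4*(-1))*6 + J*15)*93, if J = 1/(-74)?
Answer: -166563/74 ≈ -2250.9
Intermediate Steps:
J = -1/74 ≈ -0.013514
((4*(-1))*6 + J*15)*93 = ((4*(-1))*6 - 1/74*15)*93 = (-4*6 - 15/74)*93 = (-24 - 15/74)*93 = -1791/74*93 = -166563/74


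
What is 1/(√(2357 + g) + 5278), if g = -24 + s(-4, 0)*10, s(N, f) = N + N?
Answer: 5278/27855031 - √2253/27855031 ≈ 0.00018778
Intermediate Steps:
s(N, f) = 2*N
g = -104 (g = -24 + (2*(-4))*10 = -24 - 8*10 = -24 - 80 = -104)
1/(√(2357 + g) + 5278) = 1/(√(2357 - 104) + 5278) = 1/(√2253 + 5278) = 1/(5278 + √2253)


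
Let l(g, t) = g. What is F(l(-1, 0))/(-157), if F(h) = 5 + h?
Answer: -4/157 ≈ -0.025478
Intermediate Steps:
F(l(-1, 0))/(-157) = (5 - 1)/(-157) = 4*(-1/157) = -4/157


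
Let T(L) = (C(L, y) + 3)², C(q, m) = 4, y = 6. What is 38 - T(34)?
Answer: -11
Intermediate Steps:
T(L) = 49 (T(L) = (4 + 3)² = 7² = 49)
38 - T(34) = 38 - 1*49 = 38 - 49 = -11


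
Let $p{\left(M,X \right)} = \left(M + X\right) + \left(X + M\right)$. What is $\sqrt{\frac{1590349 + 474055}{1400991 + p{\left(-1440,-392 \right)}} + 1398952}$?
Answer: $\frac{2 \sqrt{682872120927840629}}{1397327} \approx 1182.8$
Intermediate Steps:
$p{\left(M,X \right)} = 2 M + 2 X$ ($p{\left(M,X \right)} = \left(M + X\right) + \left(M + X\right) = 2 M + 2 X$)
$\sqrt{\frac{1590349 + 474055}{1400991 + p{\left(-1440,-392 \right)}} + 1398952} = \sqrt{\frac{1590349 + 474055}{1400991 + \left(2 \left(-1440\right) + 2 \left(-392\right)\right)} + 1398952} = \sqrt{\frac{2064404}{1400991 - 3664} + 1398952} = \sqrt{\frac{2064404}{1397327} + 1398952} = \sqrt{\frac{1954795465708}{1397327}} = \frac{2 \sqrt{682872120927840629}}{1397327}$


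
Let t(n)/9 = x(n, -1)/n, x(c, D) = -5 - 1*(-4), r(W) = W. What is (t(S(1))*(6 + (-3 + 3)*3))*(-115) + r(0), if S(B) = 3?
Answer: 2070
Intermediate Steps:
x(c, D) = -1 (x(c, D) = -5 + 4 = -1)
t(n) = -9/n (t(n) = 9*(-1/n) = -9/n)
(t(S(1))*(6 + (-3 + 3)*3))*(-115) + r(0) = ((-9/3)*(6 + (-3 + 3)*3))*(-115) + 0 = ((-9*⅓)*(6 + 0*3))*(-115) + 0 = -3*(6 + 0)*(-115) + 0 = -3*6*(-115) + 0 = -18*(-115) + 0 = 2070 + 0 = 2070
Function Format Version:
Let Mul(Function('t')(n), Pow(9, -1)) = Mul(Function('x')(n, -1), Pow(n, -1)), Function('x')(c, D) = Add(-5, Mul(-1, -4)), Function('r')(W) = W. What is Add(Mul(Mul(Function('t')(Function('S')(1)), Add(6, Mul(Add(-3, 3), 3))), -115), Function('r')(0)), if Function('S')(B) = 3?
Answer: 2070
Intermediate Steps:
Function('x')(c, D) = -1 (Function('x')(c, D) = Add(-5, 4) = -1)
Function('t')(n) = Mul(-9, Pow(n, -1)) (Function('t')(n) = Mul(9, Mul(-1, Pow(n, -1))) = Mul(-9, Pow(n, -1)))
Add(Mul(Mul(Function('t')(Function('S')(1)), Add(6, Mul(Add(-3, 3), 3))), -115), Function('r')(0)) = Add(Mul(Mul(Mul(-9, Pow(3, -1)), Add(6, Mul(Add(-3, 3), 3))), -115), 0) = Add(Mul(Mul(Mul(-9, Rational(1, 3)), Add(6, Mul(0, 3))), -115), 0) = Add(Mul(Mul(-3, Add(6, 0)), -115), 0) = Add(Mul(Mul(-3, 6), -115), 0) = Add(Mul(-18, -115), 0) = Add(2070, 0) = 2070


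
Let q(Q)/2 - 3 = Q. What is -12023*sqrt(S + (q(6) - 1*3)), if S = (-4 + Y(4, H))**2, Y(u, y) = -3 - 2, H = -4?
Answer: -48092*sqrt(6) ≈ -1.1780e+5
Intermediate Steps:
Y(u, y) = -5
S = 81 (S = (-4 - 5)**2 = (-9)**2 = 81)
q(Q) = 6 + 2*Q
-12023*sqrt(S + (q(6) - 1*3)) = -12023*sqrt(81 + ((6 + 2*6) - 1*3)) = -12023*sqrt(81 + ((6 + 12) - 3)) = -12023*sqrt(81 + (18 - 3)) = -12023*sqrt(81 + 15) = -48092*sqrt(6)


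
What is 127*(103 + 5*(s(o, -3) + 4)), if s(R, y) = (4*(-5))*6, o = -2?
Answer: -60579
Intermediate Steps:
s(R, y) = -120 (s(R, y) = -20*6 = -120)
127*(103 + 5*(s(o, -3) + 4)) = 127*(103 + 5*(-120 + 4)) = 127*(103 + 5*(-116)) = 127*(103 - 580) = 127*(-477) = -60579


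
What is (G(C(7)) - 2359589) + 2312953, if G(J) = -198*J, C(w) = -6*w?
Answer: -38320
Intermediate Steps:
(G(C(7)) - 2359589) + 2312953 = (-(-1188)*7 - 2359589) + 2312953 = (-198*(-42) - 2359589) + 2312953 = (8316 - 2359589) + 2312953 = -2351273 + 2312953 = -38320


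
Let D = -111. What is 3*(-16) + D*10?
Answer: -1158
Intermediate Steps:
3*(-16) + D*10 = 3*(-16) - 111*10 = -48 - 1110 = -1158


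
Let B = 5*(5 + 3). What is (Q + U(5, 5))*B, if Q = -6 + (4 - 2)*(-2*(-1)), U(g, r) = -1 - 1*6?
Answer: -360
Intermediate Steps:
B = 40 (B = 5*8 = 40)
U(g, r) = -7 (U(g, r) = -1 - 6 = -7)
Q = -2 (Q = -6 + 2*2 = -6 + 4 = -2)
(Q + U(5, 5))*B = (-2 - 7)*40 = -9*40 = -360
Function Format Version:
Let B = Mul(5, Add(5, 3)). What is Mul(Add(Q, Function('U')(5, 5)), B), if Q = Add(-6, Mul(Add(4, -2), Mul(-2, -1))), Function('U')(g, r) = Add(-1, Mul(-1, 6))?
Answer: -360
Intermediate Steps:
B = 40 (B = Mul(5, 8) = 40)
Function('U')(g, r) = -7 (Function('U')(g, r) = Add(-1, -6) = -7)
Q = -2 (Q = Add(-6, Mul(2, 2)) = Add(-6, 4) = -2)
Mul(Add(Q, Function('U')(5, 5)), B) = Mul(Add(-2, -7), 40) = Mul(-9, 40) = -360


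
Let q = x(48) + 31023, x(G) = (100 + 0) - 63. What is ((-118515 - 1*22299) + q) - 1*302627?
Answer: -412381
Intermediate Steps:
x(G) = 37 (x(G) = 100 - 63 = 37)
q = 31060 (q = 37 + 31023 = 31060)
((-118515 - 1*22299) + q) - 1*302627 = ((-118515 - 1*22299) + 31060) - 1*302627 = ((-118515 - 22299) + 31060) - 302627 = (-140814 + 31060) - 302627 = -109754 - 302627 = -412381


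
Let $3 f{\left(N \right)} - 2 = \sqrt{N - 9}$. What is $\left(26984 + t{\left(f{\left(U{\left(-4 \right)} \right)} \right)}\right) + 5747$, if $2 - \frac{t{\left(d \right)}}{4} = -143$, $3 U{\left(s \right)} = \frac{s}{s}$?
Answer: $33311$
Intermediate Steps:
$U{\left(s \right)} = \frac{1}{3}$ ($U{\left(s \right)} = \frac{s \frac{1}{s}}{3} = \frac{1}{3} \cdot 1 = \frac{1}{3}$)
$f{\left(N \right)} = \frac{2}{3} + \frac{\sqrt{-9 + N}}{3}$ ($f{\left(N \right)} = \frac{2}{3} + \frac{\sqrt{N - 9}}{3} = \frac{2}{3} + \frac{\sqrt{-9 + N}}{3}$)
$t{\left(d \right)} = 580$ ($t{\left(d \right)} = 8 - -572 = 8 + 572 = 580$)
$\left(26984 + t{\left(f{\left(U{\left(-4 \right)} \right)} \right)}\right) + 5747 = \left(26984 + 580\right) + 5747 = 27564 + 5747 = 33311$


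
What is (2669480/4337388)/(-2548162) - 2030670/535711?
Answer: -162343846538725/42827923213317 ≈ -3.7906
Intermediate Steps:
(2669480/4337388)/(-2548162) - 2030670/535711 = (2669480*(1/4337388))*(-1/2548162) - 2030670*1/535711 = (60670/98577)*(-1/2548162) - 2030670/535711 = -30335/125595082737 - 2030670/535711 = -162343846538725/42827923213317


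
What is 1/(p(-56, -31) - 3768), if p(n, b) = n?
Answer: -1/3824 ≈ -0.00026151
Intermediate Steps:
1/(p(-56, -31) - 3768) = 1/(-56 - 3768) = 1/(-3824) = -1/3824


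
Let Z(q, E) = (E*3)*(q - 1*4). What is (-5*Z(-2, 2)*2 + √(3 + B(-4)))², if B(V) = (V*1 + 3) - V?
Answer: (360 + √6)² ≈ 1.3137e+5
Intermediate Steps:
B(V) = 3 (B(V) = (V + 3) - V = (3 + V) - V = 3)
Z(q, E) = 3*E*(-4 + q) (Z(q, E) = (3*E)*(q - 4) = (3*E)*(-4 + q) = 3*E*(-4 + q))
(-5*Z(-2, 2)*2 + √(3 + B(-4)))² = (-15*2*(-4 - 2)*2 + √(3 + 3))² = (-15*2*(-6)*2 + √6)² = (-5*(-36)*2 + √6)² = (180*2 + √6)² = (360 + √6)²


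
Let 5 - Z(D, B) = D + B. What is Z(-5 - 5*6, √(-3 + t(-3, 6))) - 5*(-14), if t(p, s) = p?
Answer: 110 - I*√6 ≈ 110.0 - 2.4495*I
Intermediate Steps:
Z(D, B) = 5 - B - D (Z(D, B) = 5 - (D + B) = 5 - (B + D) = 5 + (-B - D) = 5 - B - D)
Z(-5 - 5*6, √(-3 + t(-3, 6))) - 5*(-14) = (5 - √(-3 - 3) - (-5 - 5*6)) - 5*(-14) = (5 - √(-6) - (-5 - 30)) + 70 = (5 - I*√6 - 1*(-35)) + 70 = (5 - I*√6 + 35) + 70 = (40 - I*√6) + 70 = 110 - I*√6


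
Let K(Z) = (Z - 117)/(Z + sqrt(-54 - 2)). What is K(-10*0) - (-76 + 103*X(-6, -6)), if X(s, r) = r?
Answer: 694 + 117*I*sqrt(14)/28 ≈ 694.0 + 15.635*I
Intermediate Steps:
K(Z) = (-117 + Z)/(Z + 2*I*sqrt(14)) (K(Z) = (-117 + Z)/(Z + sqrt(-56)) = (-117 + Z)/(Z + 2*I*sqrt(14)))
K(-10*0) - (-76 + 103*X(-6, -6)) = (-117 - 10*0)/(-10*0 + 2*I*sqrt(14)) - (-76 + 103*(-6)) = (-117 + 0)/(0 + 2*I*sqrt(14)) - (-76 - 618) = -117/(2*I*sqrt(14)) - 1*(-694) = -I*sqrt(14)/28*(-117) + 694 = 117*I*sqrt(14)/28 + 694 = 694 + 117*I*sqrt(14)/28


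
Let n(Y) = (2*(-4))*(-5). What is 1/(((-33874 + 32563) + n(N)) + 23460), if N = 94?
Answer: 1/22189 ≈ 4.5067e-5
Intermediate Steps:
n(Y) = 40 (n(Y) = -8*(-5) = 40)
1/(((-33874 + 32563) + n(N)) + 23460) = 1/(((-33874 + 32563) + 40) + 23460) = 1/((-1311 + 40) + 23460) = 1/(-1271 + 23460) = 1/22189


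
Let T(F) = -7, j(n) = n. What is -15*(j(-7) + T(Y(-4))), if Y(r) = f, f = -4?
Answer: 210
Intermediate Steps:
Y(r) = -4
-15*(j(-7) + T(Y(-4))) = -15*(-7 - 7) = -15*(-14) = 210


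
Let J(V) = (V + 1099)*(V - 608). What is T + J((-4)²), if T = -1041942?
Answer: -1702022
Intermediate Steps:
J(V) = (-608 + V)*(1099 + V) (J(V) = (1099 + V)*(-608 + V) = (-608 + V)*(1099 + V))
T + J((-4)²) = -1041942 + (-668192 + ((-4)²)² + 491*(-4)²) = -1041942 + (-668192 + 16² + 491*16) = -1041942 + (-668192 + 256 + 7856) = -1041942 - 660080 = -1702022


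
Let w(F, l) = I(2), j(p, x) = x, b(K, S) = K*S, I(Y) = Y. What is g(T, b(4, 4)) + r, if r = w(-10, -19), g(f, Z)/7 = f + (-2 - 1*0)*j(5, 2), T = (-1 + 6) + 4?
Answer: 37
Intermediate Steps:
T = 9 (T = 5 + 4 = 9)
w(F, l) = 2
g(f, Z) = -28 + 7*f (g(f, Z) = 7*(f + (-2 - 1*0)*2) = 7*(f + (-2 + 0)*2) = 7*(f - 2*2) = 7*(f - 4) = 7*(-4 + f) = -28 + 7*f)
r = 2
g(T, b(4, 4)) + r = (-28 + 7*9) + 2 = (-28 + 63) + 2 = 35 + 2 = 37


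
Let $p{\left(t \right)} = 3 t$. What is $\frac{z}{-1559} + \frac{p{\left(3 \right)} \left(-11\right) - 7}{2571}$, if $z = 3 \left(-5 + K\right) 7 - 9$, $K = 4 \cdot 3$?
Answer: $- \frac{520052}{4008189} \approx -0.12975$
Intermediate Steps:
$K = 12$
$z = 138$ ($z = 3 \left(-5 + 12\right) 7 - 9 = 3 \cdot 7 \cdot 7 - 9 = 21 \cdot 7 - 9 = 147 - 9 = 138$)
$\frac{z}{-1559} + \frac{p{\left(3 \right)} \left(-11\right) - 7}{2571} = \frac{138}{-1559} + \frac{3 \cdot 3 \left(-11\right) - 7}{2571} = 138 \left(- \frac{1}{1559}\right) + \left(9 \left(-11\right) - 7\right) \frac{1}{2571} = - \frac{138}{1559} + \left(-99 - 7\right) \frac{1}{2571} = - \frac{138}{1559} - \frac{106}{2571} = - \frac{520052}{4008189}$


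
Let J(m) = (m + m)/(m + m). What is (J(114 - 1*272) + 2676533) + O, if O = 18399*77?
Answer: 4093257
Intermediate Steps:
J(m) = 1 (J(m) = (2*m)/((2*m)) = (2*m)*(1/(2*m)) = 1)
O = 1416723
(J(114 - 1*272) + 2676533) + O = (1 + 2676533) + 1416723 = 2676534 + 1416723 = 4093257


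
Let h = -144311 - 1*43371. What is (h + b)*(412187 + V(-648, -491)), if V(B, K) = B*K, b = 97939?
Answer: -65544248765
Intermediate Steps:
h = -187682 (h = -144311 - 43371 = -187682)
(h + b)*(412187 + V(-648, -491)) = (-187682 + 97939)*(412187 - 648*(-491)) = -89743*(412187 + 318168) = -89743*730355 = -65544248765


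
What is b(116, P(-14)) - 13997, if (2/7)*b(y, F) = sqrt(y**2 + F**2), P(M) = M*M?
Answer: -13997 + 14*sqrt(3242) ≈ -13200.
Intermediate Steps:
P(M) = M**2
b(y, F) = 7*sqrt(F**2 + y**2)/2 (b(y, F) = 7*sqrt(y**2 + F**2)/2 = 7*sqrt(F**2 + y**2)/2)
b(116, P(-14)) - 13997 = 7*sqrt(((-14)**2)**2 + 116**2)/2 - 13997 = 7*sqrt(196**2 + 13456)/2 - 13997 = 7*sqrt(38416 + 13456)/2 - 13997 = 7*sqrt(51872)/2 - 13997 = 7*(4*sqrt(3242))/2 - 13997 = 14*sqrt(3242) - 13997 = -13997 + 14*sqrt(3242)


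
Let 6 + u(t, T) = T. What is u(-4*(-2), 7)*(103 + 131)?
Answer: 234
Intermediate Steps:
u(t, T) = -6 + T
u(-4*(-2), 7)*(103 + 131) = (-6 + 7)*(103 + 131) = 1*234 = 234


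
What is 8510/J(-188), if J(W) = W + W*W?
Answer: 4255/17578 ≈ 0.24206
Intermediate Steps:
J(W) = W + W**2
8510/J(-188) = 8510/((-188*(1 - 188))) = 8510/((-188*(-187))) = 8510/35156 = 8510*(1/35156) = 4255/17578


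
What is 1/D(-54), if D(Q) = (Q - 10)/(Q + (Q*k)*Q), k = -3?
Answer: 4401/32 ≈ 137.53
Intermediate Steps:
D(Q) = (-10 + Q)/(Q - 3*Q**2) (D(Q) = (Q - 10)/(Q + (Q*(-3))*Q) = (-10 + Q)/(Q + (-3*Q)*Q) = (-10 + Q)/(Q - 3*Q**2))
1/D(-54) = 1/((-10 - 54)/((-54)*(1 - 3*(-54)))) = 1/(-1/54*(-64)/(1 + 162)) = 1/(-1/54*(-64)/163) = 1/(-1/54*1/163*(-64)) = 1/(32/4401) = 4401/32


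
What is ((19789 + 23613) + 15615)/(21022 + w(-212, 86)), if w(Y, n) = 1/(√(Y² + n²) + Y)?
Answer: 1310842808244/466926056713 - 16862*√13085/466926056713 ≈ 2.8074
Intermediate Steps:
w(Y, n) = 1/(Y + √(Y² + n²))
((19789 + 23613) + 15615)/(21022 + w(-212, 86)) = ((19789 + 23613) + 15615)/(21022 + 1/(-212 + √((-212)² + 86²))) = (43402 + 15615)/(21022 + 1/(-212 + √(44944 + 7396))) = 59017/(21022 + 1/(-212 + √52340)) = 59017/(21022 + 1/(-212 + 2*√13085))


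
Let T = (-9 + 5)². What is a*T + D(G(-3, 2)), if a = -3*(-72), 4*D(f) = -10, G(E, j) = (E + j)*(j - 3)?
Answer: 6907/2 ≈ 3453.5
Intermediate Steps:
G(E, j) = (-3 + j)*(E + j) (G(E, j) = (E + j)*(-3 + j) = (-3 + j)*(E + j))
D(f) = -5/2 (D(f) = (¼)*(-10) = -5/2)
T = 16 (T = (-4)² = 16)
a = 216
a*T + D(G(-3, 2)) = 216*16 - 5/2 = 3456 - 5/2 = 6907/2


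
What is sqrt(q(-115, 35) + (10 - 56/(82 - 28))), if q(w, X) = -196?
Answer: 5*I*sqrt(606)/9 ≈ 13.676*I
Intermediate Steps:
sqrt(q(-115, 35) + (10 - 56/(82 - 28))) = sqrt(-196 + (10 - 56/(82 - 28))) = sqrt(-196 + (10 - 56/54)) = sqrt(-196 + (10 - 56*1/54)) = sqrt(-196 + (10 - 28/27)) = sqrt(-196 + 242/27) = sqrt(-5050/27) = 5*I*sqrt(606)/9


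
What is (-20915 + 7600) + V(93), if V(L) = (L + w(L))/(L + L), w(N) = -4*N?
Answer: -26633/2 ≈ -13317.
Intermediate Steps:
V(L) = -3/2 (V(L) = (L - 4*L)/(L + L) = (-3*L)/((2*L)) = (-3*L)*(1/(2*L)) = -3/2)
(-20915 + 7600) + V(93) = (-20915 + 7600) - 3/2 = -13315 - 3/2 = -26633/2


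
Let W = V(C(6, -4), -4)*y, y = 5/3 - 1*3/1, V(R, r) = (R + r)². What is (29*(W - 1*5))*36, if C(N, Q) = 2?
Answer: -10788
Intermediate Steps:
y = -4/3 (y = 5*(⅓) - 3*1 = 5/3 - 3 = -4/3 ≈ -1.3333)
W = -16/3 (W = (2 - 4)²*(-4/3) = (-2)²*(-4/3) = 4*(-4/3) = -16/3 ≈ -5.3333)
(29*(W - 1*5))*36 = (29*(-16/3 - 1*5))*36 = (29*(-16/3 - 5))*36 = (29*(-31/3))*36 = -899/3*36 = -10788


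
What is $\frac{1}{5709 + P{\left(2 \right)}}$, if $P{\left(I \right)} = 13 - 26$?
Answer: $\frac{1}{5696} \approx 0.00017556$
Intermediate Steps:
$P{\left(I \right)} = -13$
$\frac{1}{5709 + P{\left(2 \right)}} = \frac{1}{5709 - 13} = \frac{1}{5696}$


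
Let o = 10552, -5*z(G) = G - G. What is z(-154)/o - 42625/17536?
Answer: -42625/17536 ≈ -2.4307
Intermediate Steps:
z(G) = 0 (z(G) = -(G - G)/5 = -⅕*0 = 0)
z(-154)/o - 42625/17536 = 0/10552 - 42625/17536 = 0*(1/10552) - 42625*1/17536 = 0 - 42625/17536 = -42625/17536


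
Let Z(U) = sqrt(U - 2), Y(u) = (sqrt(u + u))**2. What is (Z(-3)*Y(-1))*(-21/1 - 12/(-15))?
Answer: 202*I*sqrt(5)/5 ≈ 90.337*I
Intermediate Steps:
Y(u) = 2*u (Y(u) = (sqrt(2*u))**2 = (sqrt(2)*sqrt(u))**2 = 2*u)
Z(U) = sqrt(-2 + U)
(Z(-3)*Y(-1))*(-21/1 - 12/(-15)) = (sqrt(-2 - 3)*(2*(-1)))*(-21/1 - 12/(-15)) = (sqrt(-5)*(-2))*(-21*1 - 12*(-1/15)) = ((I*sqrt(5))*(-2))*(-21 + 4/5) = -2*I*sqrt(5)*(-101/5) = 202*I*sqrt(5)/5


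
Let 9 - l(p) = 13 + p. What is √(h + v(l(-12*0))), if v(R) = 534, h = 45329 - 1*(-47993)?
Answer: 4*√5866 ≈ 306.36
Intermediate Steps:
h = 93322 (h = 45329 + 47993 = 93322)
l(p) = -4 - p (l(p) = 9 - (13 + p) = 9 + (-13 - p) = -4 - p)
√(h + v(l(-12*0))) = √(93322 + 534) = √93856 = 4*√5866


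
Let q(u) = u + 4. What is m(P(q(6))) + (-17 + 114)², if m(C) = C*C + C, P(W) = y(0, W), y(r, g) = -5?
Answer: 9429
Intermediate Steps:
q(u) = 4 + u
P(W) = -5
m(C) = C + C² (m(C) = C² + C = C + C²)
m(P(q(6))) + (-17 + 114)² = -5*(1 - 5) + (-17 + 114)² = -5*(-4) + 97² = 20 + 9409 = 9429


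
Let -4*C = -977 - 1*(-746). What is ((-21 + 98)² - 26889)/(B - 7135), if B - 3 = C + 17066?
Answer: -83840/39967 ≈ -2.0977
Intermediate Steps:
C = 231/4 (C = -(-977 - 1*(-746))/4 = -(-977 + 746)/4 = -¼*(-231) = 231/4 ≈ 57.750)
B = 68507/4 (B = 3 + (231/4 + 17066) = 3 + 68495/4 = 68507/4 ≈ 17127.)
((-21 + 98)² - 26889)/(B - 7135) = ((-21 + 98)² - 26889)/(68507/4 - 7135) = (77² - 26889)/(39967/4) = (5929 - 26889)*(4/39967) = -20960*4/39967 = -83840/39967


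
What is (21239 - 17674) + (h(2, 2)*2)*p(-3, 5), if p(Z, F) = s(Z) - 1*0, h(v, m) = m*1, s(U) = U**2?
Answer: 3601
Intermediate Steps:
h(v, m) = m
p(Z, F) = Z**2 (p(Z, F) = Z**2 - 1*0 = Z**2 + 0 = Z**2)
(21239 - 17674) + (h(2, 2)*2)*p(-3, 5) = (21239 - 17674) + (2*2)*(-3)**2 = 3565 + 4*9 = 3565 + 36 = 3601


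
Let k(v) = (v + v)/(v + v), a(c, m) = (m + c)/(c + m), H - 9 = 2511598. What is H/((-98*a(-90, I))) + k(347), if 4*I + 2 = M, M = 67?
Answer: -358787/14 ≈ -25628.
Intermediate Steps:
H = 2511607 (H = 9 + 2511598 = 2511607)
I = 65/4 (I = -½ + (¼)*67 = -½ + 67/4 = 65/4 ≈ 16.250)
a(c, m) = 1 (a(c, m) = (c + m)/(c + m) = 1)
k(v) = 1 (k(v) = (2*v)/((2*v)) = (2*v)*(1/(2*v)) = 1)
H/((-98*a(-90, I))) + k(347) = 2511607/((-98*1)) + 1 = 2511607/(-98) + 1 = 2511607*(-1/98) + 1 = -358801/14 + 1 = -358787/14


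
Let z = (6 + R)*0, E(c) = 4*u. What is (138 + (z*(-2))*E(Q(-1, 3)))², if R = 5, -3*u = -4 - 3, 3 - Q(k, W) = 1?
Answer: 19044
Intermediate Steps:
Q(k, W) = 2 (Q(k, W) = 3 - 1*1 = 3 - 1 = 2)
u = 7/3 (u = -(-4 - 3)/3 = -⅓*(-7) = 7/3 ≈ 2.3333)
E(c) = 28/3 (E(c) = 4*(7/3) = 28/3)
z = 0 (z = (6 + 5)*0 = 11*0 = 0)
(138 + (z*(-2))*E(Q(-1, 3)))² = (138 + (0*(-2))*(28/3))² = (138 + 0*(28/3))² = (138 + 0)² = 138² = 19044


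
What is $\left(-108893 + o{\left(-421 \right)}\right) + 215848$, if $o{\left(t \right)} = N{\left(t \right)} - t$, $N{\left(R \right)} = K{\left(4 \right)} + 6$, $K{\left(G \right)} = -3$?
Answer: $107379$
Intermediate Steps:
$N{\left(R \right)} = 3$ ($N{\left(R \right)} = -3 + 6 = 3$)
$o{\left(t \right)} = 3 - t$
$\left(-108893 + o{\left(-421 \right)}\right) + 215848 = \left(-108893 + \left(3 - -421\right)\right) + 215848 = \left(-108893 + \left(3 + 421\right)\right) + 215848 = \left(-108893 + 424\right) + 215848 = -108469 + 215848 = 107379$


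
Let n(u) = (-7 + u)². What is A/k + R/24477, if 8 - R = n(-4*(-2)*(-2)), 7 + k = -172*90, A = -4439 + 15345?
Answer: -275014889/379075299 ≈ -0.72549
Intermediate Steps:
A = 10906
k = -15487 (k = -7 - 172*90 = -7 - 15480 = -15487)
R = -521 (R = 8 - (-7 - 4*(-2)*(-2))² = 8 - (-7 + 8*(-2))² = 8 - (-7 - 16)² = 8 - 1*(-23)² = 8 - 1*529 = 8 - 529 = -521)
A/k + R/24477 = 10906/(-15487) - 521/24477 = 10906*(-1/15487) - 521*1/24477 = -10906/15487 - 521/24477 = -275014889/379075299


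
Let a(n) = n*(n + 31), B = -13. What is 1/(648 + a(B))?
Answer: 1/414 ≈ 0.0024155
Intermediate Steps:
a(n) = n*(31 + n)
1/(648 + a(B)) = 1/(648 - 13*(31 - 13)) = 1/(648 - 13*18) = 1/(648 - 234) = 1/414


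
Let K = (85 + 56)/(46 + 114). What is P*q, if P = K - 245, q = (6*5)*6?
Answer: -351531/8 ≈ -43941.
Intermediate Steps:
K = 141/160 ≈ 0.88125
q = 180 (q = 30*6 = 180)
P = -39059/160 (P = 141/160 - 245 = -39059/160 ≈ -244.12)
P*q = -39059/160*180 = -351531/8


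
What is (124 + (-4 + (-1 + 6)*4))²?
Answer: 19600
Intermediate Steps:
(124 + (-4 + (-1 + 6)*4))² = (124 + (-4 + 5*4))² = (124 + (-4 + 20))² = (124 + 16)² = 140² = 19600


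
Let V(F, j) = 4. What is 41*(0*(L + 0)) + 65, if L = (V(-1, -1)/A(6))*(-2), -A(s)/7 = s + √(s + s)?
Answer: 65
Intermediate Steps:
A(s) = -7*s - 7*√2*√s (A(s) = -7*(s + √(s + s)) = -7*(s + √(2*s)) = -7*(s + √2*√s) = -7*s - 7*√2*√s)
L = -8/(-42 - 14*√3) (L = (4/(-7*6 - 7*√2*√6))*(-2) = (4/(-42 - 14*√3))*(-2) = -8/(-42 - 14*√3) ≈ 0.12076)
41*(0*(L + 0)) + 65 = 41*(0*((2/7 - 2*√3/21) + 0)) + 65 = 41*(0*(2/7 - 2*√3/21)) + 65 = 41*0 + 65 = 0 + 65 = 65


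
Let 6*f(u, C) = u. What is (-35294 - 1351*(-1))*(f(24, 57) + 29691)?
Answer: -1007937385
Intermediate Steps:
f(u, C) = u/6
(-35294 - 1351*(-1))*(f(24, 57) + 29691) = (-35294 - 1351*(-1))*((1/6)*24 + 29691) = (-35294 + 1351)*(4 + 29691) = -33943*29695 = -1007937385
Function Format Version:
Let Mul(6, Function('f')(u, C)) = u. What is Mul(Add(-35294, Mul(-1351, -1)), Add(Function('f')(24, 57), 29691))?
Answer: -1007937385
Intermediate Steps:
Function('f')(u, C) = Mul(Rational(1, 6), u)
Mul(Add(-35294, Mul(-1351, -1)), Add(Function('f')(24, 57), 29691)) = Mul(Add(-35294, Mul(-1351, -1)), Add(Mul(Rational(1, 6), 24), 29691)) = Mul(Add(-35294, 1351), Add(4, 29691)) = Mul(-33943, 29695) = -1007937385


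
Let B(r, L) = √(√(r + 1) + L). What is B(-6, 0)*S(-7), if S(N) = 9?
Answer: 9*5^(¼)*√I ≈ 9.5163 + 9.5163*I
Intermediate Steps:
B(r, L) = √(L + √(1 + r)) (B(r, L) = √(√(1 + r) + L) = √(L + √(1 + r)))
B(-6, 0)*S(-7) = √(0 + √(1 - 6))*9 = √(0 + √(-5))*9 = √(0 + I*√5)*9 = √(I*√5)*9 = (5^(¼)*√I)*9 = 9*5^(¼)*√I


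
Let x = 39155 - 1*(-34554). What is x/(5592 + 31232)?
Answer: 73709/36824 ≈ 2.0017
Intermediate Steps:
x = 73709 (x = 39155 + 34554 = 73709)
x/(5592 + 31232) = 73709/(5592 + 31232) = 73709/36824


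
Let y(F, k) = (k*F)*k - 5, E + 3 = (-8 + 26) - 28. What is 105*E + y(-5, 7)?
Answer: -1615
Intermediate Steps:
E = -13 (E = -3 + ((-8 + 26) - 28) = -3 + (18 - 28) = -3 - 10 = -13)
y(F, k) = -5 + F*k**2 (y(F, k) = (F*k)*k - 5 = F*k**2 - 5 = -5 + F*k**2)
105*E + y(-5, 7) = 105*(-13) + (-5 - 5*7**2) = -1365 + (-5 - 5*49) = -1365 + (-5 - 245) = -1365 - 250 = -1615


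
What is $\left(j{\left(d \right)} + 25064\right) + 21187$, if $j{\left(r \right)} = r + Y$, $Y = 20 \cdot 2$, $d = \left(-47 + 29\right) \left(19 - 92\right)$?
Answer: $47605$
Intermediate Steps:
$d = 1314$ ($d = \left(-18\right) \left(-73\right) = 1314$)
$Y = 40$
$j{\left(r \right)} = 40 + r$ ($j{\left(r \right)} = r + 40 = 40 + r$)
$\left(j{\left(d \right)} + 25064\right) + 21187 = \left(\left(40 + 1314\right) + 25064\right) + 21187 = \left(1354 + 25064\right) + 21187 = 26418 + 21187 = 47605$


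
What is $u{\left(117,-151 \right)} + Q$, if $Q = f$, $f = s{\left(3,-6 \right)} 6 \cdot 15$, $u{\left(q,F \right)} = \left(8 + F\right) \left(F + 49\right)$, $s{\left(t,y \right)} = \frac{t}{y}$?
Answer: $14541$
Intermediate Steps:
$u{\left(q,F \right)} = \left(8 + F\right) \left(49 + F\right)$
$f = -45$ ($f = \frac{3}{-6} \cdot 6 \cdot 15 = 3 \left(- \frac{1}{6}\right) 6 \cdot 15 = \left(- \frac{1}{2}\right) 6 \cdot 15 = \left(-3\right) 15 = -45$)
$Q = -45$
$u{\left(117,-151 \right)} + Q = \left(392 + \left(-151\right)^{2} + 57 \left(-151\right)\right) - 45 = \left(392 + 22801 - 8607\right) - 45 = 14586 - 45 = 14541$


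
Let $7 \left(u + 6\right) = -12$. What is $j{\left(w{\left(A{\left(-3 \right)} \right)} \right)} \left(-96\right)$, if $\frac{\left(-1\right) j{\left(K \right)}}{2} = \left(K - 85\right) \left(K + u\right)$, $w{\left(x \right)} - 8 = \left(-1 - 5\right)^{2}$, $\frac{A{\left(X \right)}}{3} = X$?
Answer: $- \frac{1999488}{7} \approx -2.8564 \cdot 10^{5}$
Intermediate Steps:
$u = - \frac{54}{7}$ ($u = -6 + \frac{1}{7} \left(-12\right) = -6 - \frac{12}{7} = - \frac{54}{7} \approx -7.7143$)
$A{\left(X \right)} = 3 X$
$w{\left(x \right)} = 44$ ($w{\left(x \right)} = 8 + \left(-1 - 5\right)^{2} = 8 + \left(-6\right)^{2} = 8 + 36 = 44$)
$j{\left(K \right)} = - 2 \left(-85 + K\right) \left(- \frac{54}{7} + K\right)$ ($j{\left(K \right)} = - 2 \left(K - 85\right) \left(K - \frac{54}{7}\right) = - 2 \left(-85 + K\right) \left(- \frac{54}{7} + K\right)$)
$j{\left(w{\left(A{\left(-3 \right)} \right)} \right)} \left(-96\right) = \left(- \frac{9180}{7} - 2 \cdot 44^{2} + \frac{1298}{7} \cdot 44\right) \left(-96\right) = \left(- \frac{9180}{7} - 3872 + \frac{57112}{7}\right) \left(-96\right) = \frac{20828}{7} \left(-96\right) = - \frac{1999488}{7}$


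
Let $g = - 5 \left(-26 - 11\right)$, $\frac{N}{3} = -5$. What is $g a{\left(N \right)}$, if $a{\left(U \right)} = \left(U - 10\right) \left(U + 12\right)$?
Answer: $13875$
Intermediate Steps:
$N = -15$ ($N = 3 \left(-5\right) = -15$)
$g = 185$ ($g = \left(-5\right) \left(-37\right) = 185$)
$a{\left(U \right)} = \left(-10 + U\right) \left(12 + U\right)$
$g a{\left(N \right)} = 185 \left(-120 + \left(-15\right)^{2} + 2 \left(-15\right)\right) = 185 \left(-120 + 225 - 30\right) = 185 \cdot 75 = 13875$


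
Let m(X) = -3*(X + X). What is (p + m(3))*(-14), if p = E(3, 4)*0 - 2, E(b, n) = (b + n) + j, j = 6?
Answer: 280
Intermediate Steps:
m(X) = -6*X
E(b, n) = 6 + b + n (E(b, n) = (b + n) + 6 = 6 + b + n)
p = -2 (p = (6 + 3 + 4)*0 - 2 = 13*0 - 2 = 0 - 2 = -2)
(p + m(3))*(-14) = (-2 - 6*3)*(-14) = (-2 - 18)*(-14) = -20*(-14) = 280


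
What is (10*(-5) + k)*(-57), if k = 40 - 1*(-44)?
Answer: -1938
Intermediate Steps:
k = 84 (k = 40 + 44 = 84)
(10*(-5) + k)*(-57) = (10*(-5) + 84)*(-57) = (-50 + 84)*(-57) = 34*(-57) = -1938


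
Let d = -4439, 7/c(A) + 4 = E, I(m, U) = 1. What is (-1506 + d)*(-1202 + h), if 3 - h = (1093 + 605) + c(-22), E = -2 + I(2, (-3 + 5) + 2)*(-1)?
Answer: 17216720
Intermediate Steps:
E = -3 (E = -2 + 1*(-1) = -2 - 1 = -3)
c(A) = -1 (c(A) = 7/(-4 - 3) = 7/(-7) = 7*(-1/7) = -1)
h = -1694 (h = 3 - ((1093 + 605) - 1) = 3 - (1698 - 1) = 3 - 1*1697 = 3 - 1697 = -1694)
(-1506 + d)*(-1202 + h) = (-1506 - 4439)*(-1202 - 1694) = -5945*(-2896) = 17216720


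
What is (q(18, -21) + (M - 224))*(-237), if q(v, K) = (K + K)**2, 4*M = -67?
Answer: -1444041/4 ≈ -3.6101e+5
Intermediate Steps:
M = -67/4 (M = (1/4)*(-67) = -67/4 ≈ -16.750)
q(v, K) = 4*K**2 (q(v, K) = (2*K)**2 = 4*K**2)
(q(18, -21) + (M - 224))*(-237) = (4*(-21)**2 + (-67/4 - 224))*(-237) = (4*441 - 963/4)*(-237) = (1764 - 963/4)*(-237) = (6093/4)*(-237) = -1444041/4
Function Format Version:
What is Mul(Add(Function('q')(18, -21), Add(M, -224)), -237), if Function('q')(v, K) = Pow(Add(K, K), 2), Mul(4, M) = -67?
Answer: Rational(-1444041, 4) ≈ -3.6101e+5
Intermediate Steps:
M = Rational(-67, 4) (M = Mul(Rational(1, 4), -67) = Rational(-67, 4) ≈ -16.750)
Function('q')(v, K) = Mul(4, Pow(K, 2)) (Function('q')(v, K) = Pow(Mul(2, K), 2) = Mul(4, Pow(K, 2)))
Mul(Add(Function('q')(18, -21), Add(M, -224)), -237) = Mul(Add(Mul(4, Pow(-21, 2)), Add(Rational(-67, 4), -224)), -237) = Mul(Add(Mul(4, 441), Rational(-963, 4)), -237) = Mul(Add(1764, Rational(-963, 4)), -237) = Mul(Rational(6093, 4), -237) = Rational(-1444041, 4)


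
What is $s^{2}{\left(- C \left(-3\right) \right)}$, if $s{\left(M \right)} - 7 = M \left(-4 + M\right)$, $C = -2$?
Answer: $4489$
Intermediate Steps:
$s{\left(M \right)} = 7 + M \left(-4 + M\right)$
$s^{2}{\left(- C \left(-3\right) \right)} = \left(7 + \left(\left(-1\right) \left(-2\right) \left(-3\right)\right)^{2} - 4 \left(-1\right) \left(-2\right) \left(-3\right)\right)^{2} = \left(7 + \left(2 \left(-3\right)\right)^{2} - 4 \cdot 2 \left(-3\right)\right)^{2} = \left(7 + \left(-6\right)^{2} - -24\right)^{2} = \left(7 + 36 + 24\right)^{2} = 67^{2} = 4489$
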